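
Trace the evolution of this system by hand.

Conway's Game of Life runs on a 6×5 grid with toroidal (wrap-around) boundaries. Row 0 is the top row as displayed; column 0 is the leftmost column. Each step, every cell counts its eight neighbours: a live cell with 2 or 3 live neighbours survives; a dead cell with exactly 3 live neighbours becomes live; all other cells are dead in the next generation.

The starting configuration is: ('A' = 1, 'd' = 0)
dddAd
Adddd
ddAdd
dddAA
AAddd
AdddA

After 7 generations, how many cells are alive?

4

gen 0: dddAd
Adddd
ddAdd
dddAA
AAddd
AdddA
gen 1: Adddd
ddddd
dddAA
AAAAA
dAdAd
AAddA
gen 2: AAddA
ddddA
dAddd
dAddd
ddddd
dAAdA
gen 3: dAAdA
dAddA
Adddd
ddddd
AAAdd
dAAAA
gen 4: ddddA
dAAAA
Adddd
Adddd
AdddA
ddddA
gen 5: ddAdA
dAAAA
AdAAd
AAddd
AdddA
dddAA
gen 6: dAddd
ddddd
ddddd
ddAAd
dAdAd
ddddd
gen 7: ddddd
ddddd
ddddd
ddAAd
dddAd
ddAdd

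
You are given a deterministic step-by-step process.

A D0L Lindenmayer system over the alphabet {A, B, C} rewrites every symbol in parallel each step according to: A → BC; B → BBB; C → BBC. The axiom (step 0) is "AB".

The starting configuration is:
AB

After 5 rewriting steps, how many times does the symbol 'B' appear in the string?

404

step 0: AB
step 1: BCBBB
step 2: BBBBBCBBBBBBBBB
step 3: BBBBBBBBBBBBBBBBBCBBBBBBBBBBBBBBBBBBBBBBBBBBB
step 4: BBBBBBBBBBBBBBBBBBBBBBBBBBBBBBBBBBBBBBBBBBBBBBBBBBBBBCBBBB…BBBBBBBBBBBBBBBBBBBBBBBBBBBBBBBBBBBBBBBBBBBBBBBBBBBBBBBBBB  (len 135)
step 5: BBBBBBBBBBBBBBBBBBBBBBBBBBBBBBBBBBBBBBBBBBBBBBBBBBBBBBBBBB…BBBBBBBBBBBBBBBBBBBBBBBBBBBBBBBBBBBBBBBBBBBBBBBBBBBBBBBBBB  (len 405)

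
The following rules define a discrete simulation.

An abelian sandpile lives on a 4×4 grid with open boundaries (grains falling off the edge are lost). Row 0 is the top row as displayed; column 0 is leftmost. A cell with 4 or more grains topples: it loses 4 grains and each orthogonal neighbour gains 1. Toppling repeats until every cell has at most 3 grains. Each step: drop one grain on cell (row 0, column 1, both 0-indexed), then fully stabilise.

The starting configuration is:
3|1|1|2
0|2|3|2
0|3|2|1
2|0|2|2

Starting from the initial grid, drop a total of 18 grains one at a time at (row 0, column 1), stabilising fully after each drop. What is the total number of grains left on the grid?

28

0) 3|1|1|2
0|2|3|2
0|3|2|1
2|0|2|2
1) 3|2|1|2
0|2|3|2
0|3|2|1
2|0|2|2
2) 3|3|1|2
0|2|3|2
0|3|2|1
2|0|2|2
3) 0|1|2|2
1|3|3|2
0|3|2|1
2|0|2|2
4) 0|2|2|2
1|3|3|2
0|3|2|1
2|0|2|2
5) 0|3|2|2
1|3|3|2
0|3|2|1
2|0|2|2
6) 1|2|0|3
2|2|2|3
1|1|0|2
2|1|3|2
7) 1|3|0|3
2|2|2|3
1|1|0|2
2|1|3|2
8) 2|0|1|3
2|3|2|3
1|1|0|2
2|1|3|2
9) 2|1|1|3
2|3|2|3
1|1|0|2
2|1|3|2
10) 2|2|1|3
2|3|2|3
1|1|0|2
2|1|3|2
11) 2|3|1|3
2|3|2|3
1|1|0|2
2|1|3|2
12) 3|1|2|3
3|0|3|3
1|2|0|2
2|1|3|2
13) 3|2|2|3
3|0|3|3
1|2|0|2
2|1|3|2
14) 3|3|2|3
3|0|3|3
1|2|0|2
2|1|3|2
15) 1|1|3|3
0|2|3|3
2|2|0|2
2|1|3|2
16) 1|2|3|3
0|2|3|3
2|2|0|2
2|1|3|2
17) 1|3|3|3
0|2|3|3
2|2|0|2
2|1|3|2
18) 2|2|2|1
1|0|2|1
2|3|1|3
2|1|3|2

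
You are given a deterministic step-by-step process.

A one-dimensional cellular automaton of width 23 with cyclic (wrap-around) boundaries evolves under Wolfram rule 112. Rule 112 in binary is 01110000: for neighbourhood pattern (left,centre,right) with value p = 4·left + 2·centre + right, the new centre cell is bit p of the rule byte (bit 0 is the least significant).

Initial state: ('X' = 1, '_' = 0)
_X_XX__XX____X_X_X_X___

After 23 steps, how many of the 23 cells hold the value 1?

9

t=0: _X_XX__XX____X_X_X_X___
t=1: __X_XX__XX____X_X_X_X__
t=2: ___X_XX__XX____X_X_X_X_
t=3: ____X_XX__XX____X_X_X_X
t=4: X____X_XX__XX____X_X_X_
t=5: _X____X_XX__XX____X_X_X
t=6: X_X____X_XX__XX____X_X_
t=7: _X_X____X_XX__XX____X_X
t=8: X_X_X____X_XX__XX____X_
t=9: _X_X_X____X_XX__XX____X
t=10: X_X_X_X____X_XX__XX____
t=11: _X_X_X_X____X_XX__XX___
t=12: __X_X_X_X____X_XX__XX__
t=13: ___X_X_X_X____X_XX__XX_
t=14: ____X_X_X_X____X_XX__XX
t=15: X____X_X_X_X____X_XX__X
t=16: XX____X_X_X_X____X_XX__
t=17: _XX____X_X_X_X____X_XX_
t=18: __XX____X_X_X_X____X_XX
t=19: X__XX____X_X_X_X____X_X
t=20: XX__XX____X_X_X_X____X_
t=21: _XX__XX____X_X_X_X____X
t=22: X_XX__XX____X_X_X_X____
t=23: _X_XX__XX____X_X_X_X___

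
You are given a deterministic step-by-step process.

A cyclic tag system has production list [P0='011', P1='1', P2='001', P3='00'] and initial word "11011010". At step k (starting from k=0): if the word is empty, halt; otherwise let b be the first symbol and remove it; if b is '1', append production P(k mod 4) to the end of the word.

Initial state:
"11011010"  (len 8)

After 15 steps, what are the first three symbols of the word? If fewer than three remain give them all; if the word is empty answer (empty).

t=0: "11011010"  (len 8)
t=1: "1011010011"  (len 10)
t=2: "0110100111"  (len 10)
t=3: "110100111"  (len 9)
t=4: "1010011100"  (len 10)
t=5: "010011100011"  (len 12)
t=6: "10011100011"  (len 11)
t=7: "0011100011001"  (len 13)
t=8: "011100011001"  (len 12)
t=9: "11100011001"  (len 11)
t=10: "11000110011"  (len 11)
t=11: "1000110011001"  (len 13)
t=12: "00011001100100"  (len 14)
t=13: "0011001100100"  (len 13)
t=14: "011001100100"  (len 12)
t=15: "11001100100"  (len 11)

110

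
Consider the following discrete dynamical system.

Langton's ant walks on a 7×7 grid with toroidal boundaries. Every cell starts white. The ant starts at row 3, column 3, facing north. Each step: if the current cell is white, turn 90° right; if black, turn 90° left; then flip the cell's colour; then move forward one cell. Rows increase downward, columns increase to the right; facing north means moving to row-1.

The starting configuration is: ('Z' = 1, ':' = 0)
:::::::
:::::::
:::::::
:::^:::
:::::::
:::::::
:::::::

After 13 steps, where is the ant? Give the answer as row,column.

3,2

t=0: :::::::
:::::::
:::::::
:::^:::
:::::::
:::::::
:::::::
t=1: :::::::
:::::::
:::::::
:::Z>::
:::::::
:::::::
:::::::
t=2: :::::::
:::::::
:::::::
:::ZZ::
::::v::
:::::::
:::::::
t=3: :::::::
:::::::
:::::::
:::ZZ::
:::<Z::
:::::::
:::::::
t=4: :::::::
:::::::
:::::::
:::^Z::
:::ZZ::
:::::::
:::::::
t=5: :::::::
:::::::
:::::::
::<:Z::
:::ZZ::
:::::::
:::::::
t=6: :::::::
:::::::
::^::::
::Z:Z::
:::ZZ::
:::::::
:::::::
t=7: :::::::
:::::::
::Z>:::
::Z:Z::
:::ZZ::
:::::::
:::::::
t=8: :::::::
:::::::
::ZZ:::
::ZvZ::
:::ZZ::
:::::::
:::::::
t=9: :::::::
:::::::
::ZZ:::
::<ZZ::
:::ZZ::
:::::::
:::::::
t=10: :::::::
:::::::
::ZZ:::
:::ZZ::
::vZZ::
:::::::
:::::::
t=11: :::::::
:::::::
::ZZ:::
:::ZZ::
:<ZZZ::
:::::::
:::::::
t=12: :::::::
:::::::
::ZZ:::
:^:ZZ::
:ZZZZ::
:::::::
:::::::
t=13: :::::::
:::::::
::ZZ:::
:Z>ZZ::
:ZZZZ::
:::::::
:::::::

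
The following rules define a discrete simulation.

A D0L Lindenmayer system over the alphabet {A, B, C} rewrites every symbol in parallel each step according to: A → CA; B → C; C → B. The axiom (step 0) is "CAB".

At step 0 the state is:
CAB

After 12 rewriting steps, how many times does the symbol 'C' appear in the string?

7

k=0  CAB
k=1  BCAC
k=2  CBCAB
k=3  BCBCAC
k=4  CBCBCAB
k=5  BCBCBCAC
k=6  CBCBCBCAB
k=7  BCBCBCBCAC
k=8  CBCBCBCBCAB
k=9  BCBCBCBCBCAC
k=10  CBCBCBCBCBCAB
k=11  BCBCBCBCBCBCAC
k=12  CBCBCBCBCBCBCAB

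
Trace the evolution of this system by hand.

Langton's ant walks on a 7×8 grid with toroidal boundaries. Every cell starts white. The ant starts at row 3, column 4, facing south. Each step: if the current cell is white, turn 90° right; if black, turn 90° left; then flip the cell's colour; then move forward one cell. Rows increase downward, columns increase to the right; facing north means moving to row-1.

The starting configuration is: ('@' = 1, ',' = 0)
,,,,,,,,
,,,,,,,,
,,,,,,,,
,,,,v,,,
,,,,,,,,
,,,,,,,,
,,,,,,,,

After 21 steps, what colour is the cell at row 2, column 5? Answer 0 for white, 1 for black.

1

t=0: ,,,,,,,,
,,,,,,,,
,,,,,,,,
,,,,v,,,
,,,,,,,,
,,,,,,,,
,,,,,,,,
t=1: ,,,,,,,,
,,,,,,,,
,,,,,,,,
,,,<@,,,
,,,,,,,,
,,,,,,,,
,,,,,,,,
t=2: ,,,,,,,,
,,,,,,,,
,,,^,,,,
,,,@@,,,
,,,,,,,,
,,,,,,,,
,,,,,,,,
t=3: ,,,,,,,,
,,,,,,,,
,,,@>,,,
,,,@@,,,
,,,,,,,,
,,,,,,,,
,,,,,,,,
t=4: ,,,,,,,,
,,,,,,,,
,,,@@,,,
,,,@v,,,
,,,,,,,,
,,,,,,,,
,,,,,,,,
t=5: ,,,,,,,,
,,,,,,,,
,,,@@,,,
,,,@,>,,
,,,,,,,,
,,,,,,,,
,,,,,,,,
t=6: ,,,,,,,,
,,,,,,,,
,,,@@,,,
,,,@,@,,
,,,,,v,,
,,,,,,,,
,,,,,,,,
t=7: ,,,,,,,,
,,,,,,,,
,,,@@,,,
,,,@,@,,
,,,,<@,,
,,,,,,,,
,,,,,,,,
t=8: ,,,,,,,,
,,,,,,,,
,,,@@,,,
,,,@^@,,
,,,,@@,,
,,,,,,,,
,,,,,,,,
t=9: ,,,,,,,,
,,,,,,,,
,,,@@,,,
,,,@@>,,
,,,,@@,,
,,,,,,,,
,,,,,,,,
t=10: ,,,,,,,,
,,,,,,,,
,,,@@^,,
,,,@@,,,
,,,,@@,,
,,,,,,,,
,,,,,,,,
t=11: ,,,,,,,,
,,,,,,,,
,,,@@@>,
,,,@@,,,
,,,,@@,,
,,,,,,,,
,,,,,,,,
t=12: ,,,,,,,,
,,,,,,,,
,,,@@@@,
,,,@@,v,
,,,,@@,,
,,,,,,,,
,,,,,,,,
t=13: ,,,,,,,,
,,,,,,,,
,,,@@@@,
,,,@@<@,
,,,,@@,,
,,,,,,,,
,,,,,,,,
t=14: ,,,,,,,,
,,,,,,,,
,,,@@^@,
,,,@@@@,
,,,,@@,,
,,,,,,,,
,,,,,,,,
t=15: ,,,,,,,,
,,,,,,,,
,,,@<,@,
,,,@@@@,
,,,,@@,,
,,,,,,,,
,,,,,,,,
t=16: ,,,,,,,,
,,,,,,,,
,,,@,,@,
,,,@v@@,
,,,,@@,,
,,,,,,,,
,,,,,,,,
t=17: ,,,,,,,,
,,,,,,,,
,,,@,,@,
,,,@,>@,
,,,,@@,,
,,,,,,,,
,,,,,,,,
t=18: ,,,,,,,,
,,,,,,,,
,,,@,^@,
,,,@,,@,
,,,,@@,,
,,,,,,,,
,,,,,,,,
t=19: ,,,,,,,,
,,,,,,,,
,,,@,@>,
,,,@,,@,
,,,,@@,,
,,,,,,,,
,,,,,,,,
t=20: ,,,,,,,,
,,,,,,^,
,,,@,@,,
,,,@,,@,
,,,,@@,,
,,,,,,,,
,,,,,,,,
t=21: ,,,,,,,,
,,,,,,@>
,,,@,@,,
,,,@,,@,
,,,,@@,,
,,,,,,,,
,,,,,,,,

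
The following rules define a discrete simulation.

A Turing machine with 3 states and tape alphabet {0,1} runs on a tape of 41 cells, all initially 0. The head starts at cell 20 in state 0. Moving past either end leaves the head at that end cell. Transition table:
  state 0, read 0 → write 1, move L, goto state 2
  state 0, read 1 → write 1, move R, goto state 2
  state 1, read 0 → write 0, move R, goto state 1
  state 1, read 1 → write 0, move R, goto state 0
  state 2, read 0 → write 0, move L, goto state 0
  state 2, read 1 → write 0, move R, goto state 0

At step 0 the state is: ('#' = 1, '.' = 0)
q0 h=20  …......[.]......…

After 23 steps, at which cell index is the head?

k=0  q0 h=20  …......[.]......…
k=1  q2 h=19  …......[.]#.....…
k=2  q0 h=18  …......[.].#....…
k=3  q2 h=17  …......[.]#.#...…
k=4  q0 h=16  …......[.].#.#..…
k=5  q2 h=15  …......[.]#.#.#.…
k=6  q0 h=14  …......[.].#.#.#…
k=7  q2 h=13  …......[.]#.#.#.…
k=8  q0 h=12  …......[.].#.#.#…
k=9  q2 h=11  …......[.]#.#.#.…
k=10  q0 h=10  …......[.].#.#.#…
k=11  q2 h= 9  …......[.]#.#.#.…
k=12  q0 h= 8  …......[.].#.#.#…
k=13  q2 h= 7  …......[.]#.#.#.…
k=14  q0 h= 6  |......[.].#.#.#…
k=15  q2 h= 5  |.....[.]#.#.#.…
k=16  q0 h= 4  |....[.].#.#.#…
k=17  q2 h= 3  |...[.]#.#.#.…
k=18  q0 h= 2  |..[.].#.#.#…
k=19  q2 h= 1  |.[.]#.#.#.…
k=20  q0 h= 0  |[.].#.#.#…
k=21  q2 h= 0  |[#].#.#.#…
k=22  q0 h= 1  |.[.]#.#.#.…
k=23  q2 h= 0  |[.]##.#.#…

0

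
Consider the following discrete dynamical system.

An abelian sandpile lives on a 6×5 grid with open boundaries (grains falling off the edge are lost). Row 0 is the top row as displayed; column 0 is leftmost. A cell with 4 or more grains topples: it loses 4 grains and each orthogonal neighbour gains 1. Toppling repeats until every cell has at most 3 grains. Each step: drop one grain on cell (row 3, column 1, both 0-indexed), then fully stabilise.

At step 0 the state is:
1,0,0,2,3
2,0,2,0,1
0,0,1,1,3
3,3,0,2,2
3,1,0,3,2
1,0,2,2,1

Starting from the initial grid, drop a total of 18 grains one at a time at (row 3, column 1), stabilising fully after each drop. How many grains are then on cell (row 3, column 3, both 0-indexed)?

[0] 1,0,0,2,3
2,0,2,0,1
0,0,1,1,3
3,3,0,2,2
3,1,0,3,2
1,0,2,2,1
[1] 1,0,0,2,3
2,0,2,0,1
1,1,1,1,3
1,1,1,2,2
0,3,0,3,2
2,0,2,2,1
[2] 1,0,0,2,3
2,0,2,0,1
1,1,1,1,3
1,2,1,2,2
0,3,0,3,2
2,0,2,2,1
[3] 1,0,0,2,3
2,0,2,0,1
1,1,1,1,3
1,3,1,2,2
0,3,0,3,2
2,0,2,2,1
[4] 1,0,0,2,3
2,0,2,0,1
1,2,1,1,3
2,1,2,2,2
1,0,1,3,2
2,1,2,2,1
[5] 1,0,0,2,3
2,0,2,0,1
1,2,1,1,3
2,2,2,2,2
1,0,1,3,2
2,1,2,2,1
[6] 1,0,0,2,3
2,0,2,0,1
1,2,1,1,3
2,3,2,2,2
1,0,1,3,2
2,1,2,2,1
[7] 1,0,0,2,3
2,0,2,0,1
1,3,1,1,3
3,0,3,2,2
1,1,1,3,2
2,1,2,2,1
[8] 1,0,0,2,3
2,0,2,0,1
1,3,1,1,3
3,1,3,2,2
1,1,1,3,2
2,1,2,2,1
[9] 1,0,0,2,3
2,0,2,0,1
1,3,1,1,3
3,2,3,2,2
1,1,1,3,2
2,1,2,2,1
[10] 1,0,0,2,3
2,0,2,0,1
1,3,1,1,3
3,3,3,2,2
1,1,1,3,2
2,1,2,2,1
[11] 1,0,0,2,3
2,1,2,0,1
3,0,3,1,3
0,3,0,3,2
2,2,2,3,2
2,1,2,2,1
[12] 1,0,0,2,3
2,1,2,0,1
3,1,3,1,3
1,0,1,3,2
2,3,2,3,2
2,1,2,2,1
[13] 1,0,0,2,3
2,1,2,0,1
3,1,3,1,3
1,1,1,3,2
2,3,2,3,2
2,1,2,2,1
[14] 1,0,0,2,3
2,1,2,0,1
3,1,3,1,3
1,2,1,3,2
2,3,2,3,2
2,1,2,2,1
[15] 1,0,0,2,3
2,1,2,0,1
3,1,3,1,3
1,3,1,3,2
2,3,2,3,2
2,1,2,2,1
[16] 1,0,0,2,3
2,1,2,0,1
3,2,3,1,3
2,1,2,3,2
3,0,3,3,2
2,2,2,2,1
[17] 1,0,0,2,3
2,1,2,0,1
3,2,3,1,3
2,2,2,3,2
3,0,3,3,2
2,2,2,2,1
[18] 1,0,0,2,3
2,1,2,0,1
3,2,3,1,3
2,3,2,3,2
3,0,3,3,2
2,2,2,2,1

3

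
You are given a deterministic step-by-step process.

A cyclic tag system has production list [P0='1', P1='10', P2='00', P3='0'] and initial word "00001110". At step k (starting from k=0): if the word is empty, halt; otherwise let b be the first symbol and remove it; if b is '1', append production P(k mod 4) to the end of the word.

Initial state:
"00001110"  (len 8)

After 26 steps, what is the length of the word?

k=0  "00001110"  (len 8)
k=1  "0001110"  (len 7)
k=2  "001110"  (len 6)
k=3  "01110"  (len 5)
k=4  "1110"  (len 4)
k=5  "1101"  (len 4)
k=6  "10110"  (len 5)
k=7  "011000"  (len 6)
k=8  "11000"  (len 5)
k=9  "10001"  (len 5)
k=10  "000110"  (len 6)
k=11  "00110"  (len 5)
k=12  "0110"  (len 4)
k=13  "110"  (len 3)
k=14  "1010"  (len 4)
k=15  "01000"  (len 5)
k=16  "1000"  (len 4)
k=17  "0001"  (len 4)
k=18  "001"  (len 3)
k=19  "01"  (len 2)
k=20  "1"  (len 1)
k=21  "1"  (len 1)
k=22  "10"  (len 2)
k=23  "000"  (len 3)
k=24  "00"  (len 2)
k=25  "0"  (len 1)
k=26  (halted — word empty)

0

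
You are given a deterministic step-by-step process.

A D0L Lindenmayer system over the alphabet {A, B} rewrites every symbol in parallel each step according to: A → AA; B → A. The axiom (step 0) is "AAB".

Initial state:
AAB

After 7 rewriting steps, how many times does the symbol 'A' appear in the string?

k=0  AAB
k=1  AAAAA
k=2  AAAAAAAAAA
k=3  AAAAAAAAAAAAAAAAAAAA
k=4  AAAAAAAAAAAAAAAAAAAAAAAAAAAAAAAAAAAAAAAA
k=5  AAAAAAAAAAAAAAAAAAAAAAAAAAAAAAAAAAAAAAAAAAAAAAAAAAAAAAAAAAAAAAAAAAAAAAAAAAAAAAAA
k=6  AAAAAAAAAAAAAAAAAAAAAAAAAAAAAAAAAAAAAAAAAAAAAAAAAAAAAAAAAA…AAAAAAAAAAAAAAAAAAAAAAAAAAAAAAAAAAAAAAAAAAAAAAAAAAAAAAAAAA  (len 160)
k=7  AAAAAAAAAAAAAAAAAAAAAAAAAAAAAAAAAAAAAAAAAAAAAAAAAAAAAAAAAA…AAAAAAAAAAAAAAAAAAAAAAAAAAAAAAAAAAAAAAAAAAAAAAAAAAAAAAAAAA  (len 320)

320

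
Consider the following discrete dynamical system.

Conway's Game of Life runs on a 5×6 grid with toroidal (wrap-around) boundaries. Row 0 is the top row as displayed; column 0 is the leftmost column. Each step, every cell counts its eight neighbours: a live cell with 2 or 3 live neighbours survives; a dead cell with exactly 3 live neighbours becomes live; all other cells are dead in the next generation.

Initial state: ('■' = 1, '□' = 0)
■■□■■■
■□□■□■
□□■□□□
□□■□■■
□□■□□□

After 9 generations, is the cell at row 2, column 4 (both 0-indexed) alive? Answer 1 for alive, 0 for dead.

gen 0: ■■□■■■
■□□■□■
□□■□□□
□□■□■■
□□■□□□
gen 1: □■□■□□
□□□■□□
■■■□□□
□■■□□□
□□■□□□
gen 2: □□□■□□
■□□■□□
■□□■□□
■□□■□□
□□□■□□
gen 3: □□■■■□
□□■■■□
■■■■■■
□□■■■□
□□■■■□
gen 4: □■□□□■
■□□□□□
■□□□□□
■□□□□□
□■□□□■
gen 5: □■□□□■
■■□□□■
■■□□□■
■■□□□■
□■□□□■
gen 6: □■■□■■
□□■□■□
□□■□■□
□□■□■□
□■■□■■
gen 7: □□□□□□
□□■□■□
□■■□■■
□□■□■□
□□□□□□
gen 8: □□□□□□
□■■□■■
□■■□■■
□■■□■■
□□□□□□
gen 9: □□□□□□
□■■□■■
□□□□□□
□■■□■■
□□□□□□

0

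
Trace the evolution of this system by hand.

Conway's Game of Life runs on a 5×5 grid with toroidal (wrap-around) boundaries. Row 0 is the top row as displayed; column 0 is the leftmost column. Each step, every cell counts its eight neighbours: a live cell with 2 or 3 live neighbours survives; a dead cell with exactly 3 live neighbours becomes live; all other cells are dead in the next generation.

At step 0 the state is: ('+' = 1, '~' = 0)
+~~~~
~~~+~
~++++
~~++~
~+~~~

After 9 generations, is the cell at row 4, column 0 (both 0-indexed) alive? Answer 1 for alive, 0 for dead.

0

step 0: +~~~~
~~~+~
~++++
~~++~
~+~~~
step 1: ~~~~~
++~+~
~+~~+
+~~~+
~++~~
step 2: +~~~~
+++~+
~+++~
~~+++
++~~~
step 3: ~~+~~
~~~~+
~~~~~
~~~~+
++++~
step 4: +~+~+
~~~~~
~~~~~
+++++
+++++
step 5: ~~+~~
~~~~~
+++++
~~~~~
~~~~~
step 6: ~~~~~
+~~~+
+++++
+++++
~~~~~
step 7: ~~~~~
~~+~~
~~~~~
~~~~~
+++++
step 8: +~~~+
~~~~~
~~~~~
+++++
+++++
step 9: ~~+~~
~~~~~
+++++
~~~~~
~~~~~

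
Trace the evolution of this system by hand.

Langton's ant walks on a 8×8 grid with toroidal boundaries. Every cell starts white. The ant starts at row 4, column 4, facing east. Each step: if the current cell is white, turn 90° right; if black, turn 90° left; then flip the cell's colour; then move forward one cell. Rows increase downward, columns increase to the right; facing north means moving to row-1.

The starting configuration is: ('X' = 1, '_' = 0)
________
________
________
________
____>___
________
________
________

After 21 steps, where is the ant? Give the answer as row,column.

t=0: ________
________
________
________
____>___
________
________
________
t=1: ________
________
________
________
____X___
____v___
________
________
t=2: ________
________
________
________
____X___
___<X___
________
________
t=3: ________
________
________
________
___^X___
___XX___
________
________
t=4: ________
________
________
________
___X>___
___XX___
________
________
t=5: ________
________
________
____^___
___X____
___XX___
________
________
t=6: ________
________
________
____X>__
___X____
___XX___
________
________
t=7: ________
________
________
____XX__
___X_v__
___XX___
________
________
t=8: ________
________
________
____XX__
___X<X__
___XX___
________
________
t=9: ________
________
________
____^X__
___XXX__
___XX___
________
________
t=10: ________
________
________
___<_X__
___XXX__
___XX___
________
________
t=11: ________
________
___^____
___X_X__
___XXX__
___XX___
________
________
t=12: ________
________
___X>___
___X_X__
___XXX__
___XX___
________
________
t=13: ________
________
___XX___
___XvX__
___XXX__
___XX___
________
________
t=14: ________
________
___XX___
___<XX__
___XXX__
___XX___
________
________
t=15: ________
________
___XX___
____XX__
___vXX__
___XX___
________
________
t=16: ________
________
___XX___
____XX__
____>X__
___XX___
________
________
t=17: ________
________
___XX___
____^X__
_____X__
___XX___
________
________
t=18: ________
________
___XX___
___<_X__
_____X__
___XX___
________
________
t=19: ________
________
___^X___
___X_X__
_____X__
___XX___
________
________
t=20: ________
________
__<_X___
___X_X__
_____X__
___XX___
________
________
t=21: ________
__^_____
__X_X___
___X_X__
_____X__
___XX___
________
________

1,2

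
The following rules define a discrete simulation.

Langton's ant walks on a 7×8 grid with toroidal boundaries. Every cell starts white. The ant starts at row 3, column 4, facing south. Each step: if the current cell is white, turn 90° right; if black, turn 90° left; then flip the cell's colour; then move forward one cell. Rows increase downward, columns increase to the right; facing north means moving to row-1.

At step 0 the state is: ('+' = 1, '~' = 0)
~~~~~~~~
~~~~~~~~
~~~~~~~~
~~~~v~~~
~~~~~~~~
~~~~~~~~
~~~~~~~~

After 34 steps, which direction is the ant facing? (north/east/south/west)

north

k=0  ~~~~~~~~
~~~~~~~~
~~~~~~~~
~~~~v~~~
~~~~~~~~
~~~~~~~~
~~~~~~~~
k=1  ~~~~~~~~
~~~~~~~~
~~~~~~~~
~~~<+~~~
~~~~~~~~
~~~~~~~~
~~~~~~~~
k=2  ~~~~~~~~
~~~~~~~~
~~~^~~~~
~~~++~~~
~~~~~~~~
~~~~~~~~
~~~~~~~~
k=3  ~~~~~~~~
~~~~~~~~
~~~+>~~~
~~~++~~~
~~~~~~~~
~~~~~~~~
~~~~~~~~
k=4  ~~~~~~~~
~~~~~~~~
~~~++~~~
~~~+v~~~
~~~~~~~~
~~~~~~~~
~~~~~~~~
k=5  ~~~~~~~~
~~~~~~~~
~~~++~~~
~~~+~>~~
~~~~~~~~
~~~~~~~~
~~~~~~~~
k=6  ~~~~~~~~
~~~~~~~~
~~~++~~~
~~~+~+~~
~~~~~v~~
~~~~~~~~
~~~~~~~~
k=7  ~~~~~~~~
~~~~~~~~
~~~++~~~
~~~+~+~~
~~~~<+~~
~~~~~~~~
~~~~~~~~
k=8  ~~~~~~~~
~~~~~~~~
~~~++~~~
~~~+^+~~
~~~~++~~
~~~~~~~~
~~~~~~~~
k=9  ~~~~~~~~
~~~~~~~~
~~~++~~~
~~~++>~~
~~~~++~~
~~~~~~~~
~~~~~~~~
k=10  ~~~~~~~~
~~~~~~~~
~~~++^~~
~~~++~~~
~~~~++~~
~~~~~~~~
~~~~~~~~
k=11  ~~~~~~~~
~~~~~~~~
~~~+++>~
~~~++~~~
~~~~++~~
~~~~~~~~
~~~~~~~~
k=12  ~~~~~~~~
~~~~~~~~
~~~++++~
~~~++~v~
~~~~++~~
~~~~~~~~
~~~~~~~~
k=13  ~~~~~~~~
~~~~~~~~
~~~++++~
~~~++<+~
~~~~++~~
~~~~~~~~
~~~~~~~~
k=14  ~~~~~~~~
~~~~~~~~
~~~++^+~
~~~++++~
~~~~++~~
~~~~~~~~
~~~~~~~~
k=15  ~~~~~~~~
~~~~~~~~
~~~+<~+~
~~~++++~
~~~~++~~
~~~~~~~~
~~~~~~~~
k=16  ~~~~~~~~
~~~~~~~~
~~~+~~+~
~~~+v++~
~~~~++~~
~~~~~~~~
~~~~~~~~
k=17  ~~~~~~~~
~~~~~~~~
~~~+~~+~
~~~+~>+~
~~~~++~~
~~~~~~~~
~~~~~~~~
k=18  ~~~~~~~~
~~~~~~~~
~~~+~^+~
~~~+~~+~
~~~~++~~
~~~~~~~~
~~~~~~~~
k=19  ~~~~~~~~
~~~~~~~~
~~~+~+>~
~~~+~~+~
~~~~++~~
~~~~~~~~
~~~~~~~~
k=20  ~~~~~~~~
~~~~~~^~
~~~+~+~~
~~~+~~+~
~~~~++~~
~~~~~~~~
~~~~~~~~
k=21  ~~~~~~~~
~~~~~~+>
~~~+~+~~
~~~+~~+~
~~~~++~~
~~~~~~~~
~~~~~~~~
k=22  ~~~~~~~~
~~~~~~++
~~~+~+~v
~~~+~~+~
~~~~++~~
~~~~~~~~
~~~~~~~~
k=23  ~~~~~~~~
~~~~~~++
~~~+~+<+
~~~+~~+~
~~~~++~~
~~~~~~~~
~~~~~~~~
k=24  ~~~~~~~~
~~~~~~^+
~~~+~+++
~~~+~~+~
~~~~++~~
~~~~~~~~
~~~~~~~~
k=25  ~~~~~~~~
~~~~~<~+
~~~+~+++
~~~+~~+~
~~~~++~~
~~~~~~~~
~~~~~~~~
k=26  ~~~~~^~~
~~~~~+~+
~~~+~+++
~~~+~~+~
~~~~++~~
~~~~~~~~
~~~~~~~~
k=27  ~~~~~+>~
~~~~~+~+
~~~+~+++
~~~+~~+~
~~~~++~~
~~~~~~~~
~~~~~~~~
k=28  ~~~~~++~
~~~~~+v+
~~~+~+++
~~~+~~+~
~~~~++~~
~~~~~~~~
~~~~~~~~
k=29  ~~~~~++~
~~~~~<++
~~~+~+++
~~~+~~+~
~~~~++~~
~~~~~~~~
~~~~~~~~
k=30  ~~~~~++~
~~~~~~++
~~~+~v++
~~~+~~+~
~~~~++~~
~~~~~~~~
~~~~~~~~
k=31  ~~~~~++~
~~~~~~++
~~~+~~>+
~~~+~~+~
~~~~++~~
~~~~~~~~
~~~~~~~~
k=32  ~~~~~++~
~~~~~~^+
~~~+~~~+
~~~+~~+~
~~~~++~~
~~~~~~~~
~~~~~~~~
k=33  ~~~~~++~
~~~~~<~+
~~~+~~~+
~~~+~~+~
~~~~++~~
~~~~~~~~
~~~~~~~~
k=34  ~~~~~^+~
~~~~~+~+
~~~+~~~+
~~~+~~+~
~~~~++~~
~~~~~~~~
~~~~~~~~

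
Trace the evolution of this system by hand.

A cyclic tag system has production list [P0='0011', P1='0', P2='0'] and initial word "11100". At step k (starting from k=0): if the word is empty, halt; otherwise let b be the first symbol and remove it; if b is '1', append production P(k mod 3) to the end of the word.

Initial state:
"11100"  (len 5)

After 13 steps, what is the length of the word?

0

[0] "11100"  (len 5)
[1] "11000011"  (len 8)
[2] "10000110"  (len 8)
[3] "00001100"  (len 8)
[4] "0001100"  (len 7)
[5] "001100"  (len 6)
[6] "01100"  (len 5)
[7] "1100"  (len 4)
[8] "1000"  (len 4)
[9] "0000"  (len 4)
[10] "000"  (len 3)
[11] "00"  (len 2)
[12] "0"  (len 1)
[13] (halted — word empty)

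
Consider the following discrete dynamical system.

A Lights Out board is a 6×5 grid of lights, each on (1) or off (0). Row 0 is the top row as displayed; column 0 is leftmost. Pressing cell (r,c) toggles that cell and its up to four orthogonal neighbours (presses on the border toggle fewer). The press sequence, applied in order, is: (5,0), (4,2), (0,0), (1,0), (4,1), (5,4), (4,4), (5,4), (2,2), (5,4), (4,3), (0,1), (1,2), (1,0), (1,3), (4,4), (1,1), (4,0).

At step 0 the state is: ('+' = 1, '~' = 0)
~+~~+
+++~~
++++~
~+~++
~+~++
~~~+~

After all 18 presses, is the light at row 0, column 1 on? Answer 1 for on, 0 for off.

0

0) ~+~~+
+++~~
++++~
~+~++
~+~++
~~~+~
1) ~+~~+
+++~~
++++~
~+~++
++~++
++~+~
2) ~+~~+
+++~~
++++~
~++++
+~+~+
++++~
3) +~~~+
~++~~
++++~
~++++
+~+~+
++++~
4) ~~~~+
+~+~~
~+++~
~++++
+~+~+
++++~
5) ~~~~+
+~+~~
~+++~
~~+++
~+~~+
+~++~
6) ~~~~+
+~+~~
~+++~
~~+++
~+~~~
+~+~+
7) ~~~~+
+~+~~
~+++~
~~++~
~+~++
+~+~~
8) ~~~~+
+~+~~
~+++~
~~++~
~+~+~
+~+++
9) ~~~~+
+~~~~
~~~~~
~~~+~
~+~+~
+~+++
10) ~~~~+
+~~~~
~~~~~
~~~+~
~+~++
+~+~~
11) ~~~~+
+~~~~
~~~~~
~~~~~
~++~~
+~++~
12) +++~+
++~~~
~~~~~
~~~~~
~++~~
+~++~
13) ++~~+
+~++~
~~+~~
~~~~~
~++~~
+~++~
14) ~+~~+
~+++~
+~+~~
~~~~~
~++~~
+~++~
15) ~+~++
~+~~+
+~++~
~~~~~
~++~~
+~++~
16) ~+~++
~+~~+
+~++~
~~~~+
~++++
+~+++
17) ~~~++
+~+~+
++++~
~~~~+
~++++
+~+++
18) ~~~++
+~+~+
++++~
+~~~+
+~+++
~~+++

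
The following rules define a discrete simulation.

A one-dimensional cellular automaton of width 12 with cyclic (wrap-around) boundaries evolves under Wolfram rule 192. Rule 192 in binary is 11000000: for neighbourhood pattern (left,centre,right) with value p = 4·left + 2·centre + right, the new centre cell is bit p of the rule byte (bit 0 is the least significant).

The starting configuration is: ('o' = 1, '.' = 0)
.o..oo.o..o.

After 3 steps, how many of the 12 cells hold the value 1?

gen 0: .o..oo.o..o.
gen 1: .....o......
gen 2: ............
gen 3: ............

0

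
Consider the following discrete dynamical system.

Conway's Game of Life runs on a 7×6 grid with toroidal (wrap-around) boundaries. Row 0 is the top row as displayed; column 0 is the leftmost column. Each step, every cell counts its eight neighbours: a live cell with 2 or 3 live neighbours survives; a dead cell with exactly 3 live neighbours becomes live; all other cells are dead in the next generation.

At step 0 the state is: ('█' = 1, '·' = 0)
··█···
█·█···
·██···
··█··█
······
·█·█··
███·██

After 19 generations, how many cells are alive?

7

t=0: ··█···
█·█···
·██···
··█··█
······
·█·█··
███·██
t=1: ··█···
··██··
█·██··
·██···
··█···
·█·███
█···██
t=2: ·██·██
······
······
······
█···█·
·███··
███···
t=3: ··██·█
······
······
······
·███··
···█·█
····██
t=4: ···█·█
······
······
··█···
··███·
█··█·█
█·█··█
t=5: █···██
······
······
··█···
·██·██
█·····
·███··
t=6: ██████
·····█
······
·███··
████·█
█···██
·████·
t=7: ······
·███·█
··█···
···██·
······
······
······
t=8: ··█···
·███··
·█····
···█··
······
······
······
t=9: ·███··
·█·█··
·█·█··
······
······
······
······
t=10: ·█·█··
██·██·
······
······
······
······
··█···
t=11: ██·██·
██·██·
······
······
······
······
··█···
t=12: █···█·
██·██·
······
······
······
······
·███··
t=13: █···█·
██·██·
······
······
······
··█···
·███··
t=14: █···█·
██·██·
······
······
······
·███··
·███··
t=15: █···█·
██·██·
······
······
··█···
·█·█··
█···█·
t=16: █···█·
██·██·
······
······
··█···
·███··
██·██·
t=17: ······
██·██·
······
······
·███··
█···█·
█···█·
t=18: ██·██·
······
······
··█···
·███··
█·█·█·
······
t=19: ······
······
······
·███··
······
··█···
█·█·█·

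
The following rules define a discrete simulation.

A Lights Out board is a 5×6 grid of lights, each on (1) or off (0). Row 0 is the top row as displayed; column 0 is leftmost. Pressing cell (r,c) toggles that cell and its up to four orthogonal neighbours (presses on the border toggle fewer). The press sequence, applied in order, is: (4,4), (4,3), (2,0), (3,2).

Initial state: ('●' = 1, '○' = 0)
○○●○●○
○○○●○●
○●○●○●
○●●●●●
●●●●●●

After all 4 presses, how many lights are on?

gen 0: ○○●○●○
○○○●○●
○●○●○●
○●●●●●
●●●●●●
gen 1: ○○●○●○
○○○●○●
○●○●○●
○●●●○●
●●●○○○
gen 2: ○○●○●○
○○○●○●
○●○●○●
○●●○○●
●●○●●○
gen 3: ○○●○●○
●○○●○●
●○○●○●
●●●○○●
●●○●●○
gen 4: ○○●○●○
●○○●○●
●○●●○●
●○○●○●
●●●●●○

17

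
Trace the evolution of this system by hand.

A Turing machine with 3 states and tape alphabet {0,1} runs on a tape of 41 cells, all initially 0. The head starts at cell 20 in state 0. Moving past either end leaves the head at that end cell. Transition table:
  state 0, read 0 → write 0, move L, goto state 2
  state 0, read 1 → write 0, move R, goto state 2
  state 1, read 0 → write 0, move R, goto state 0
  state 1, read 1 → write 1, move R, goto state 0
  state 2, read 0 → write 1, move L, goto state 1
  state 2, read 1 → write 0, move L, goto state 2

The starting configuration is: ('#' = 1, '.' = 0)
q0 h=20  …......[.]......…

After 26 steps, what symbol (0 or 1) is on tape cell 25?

0

step 0: q0 h=20  …......[.]......…
step 1: q2 h=19  …......[.]......…
step 2: q1 h=18  …......[.]#.....…
step 3: q0 h=19  …......[#]......…
step 4: q2 h=20  …......[.]......…
step 5: q1 h=19  …......[.]#.....…
step 6: q0 h=20  …......[#]......…
step 7: q2 h=21  …......[.]......…
step 8: q1 h=20  …......[.]#.....…
step 9: q0 h=21  …......[#]......…
step 10: q2 h=22  …......[.]......…
step 11: q1 h=21  …......[.]#.....…
step 12: q0 h=22  …......[#]......…
step 13: q2 h=23  …......[.]......…
step 14: q1 h=22  …......[.]#.....…
step 15: q0 h=23  …......[#]......…
step 16: q2 h=24  …......[.]......…
step 17: q1 h=23  …......[.]#.....…
step 18: q0 h=24  …......[#]......…
step 19: q2 h=25  …......[.]......…
step 20: q1 h=24  …......[.]#.....…
step 21: q0 h=25  …......[#]......…
step 22: q2 h=26  …......[.]......…
step 23: q1 h=25  …......[.]#.....…
step 24: q0 h=26  …......[#]......…
step 25: q2 h=27  …......[.]......…
step 26: q1 h=26  …......[.]#.....…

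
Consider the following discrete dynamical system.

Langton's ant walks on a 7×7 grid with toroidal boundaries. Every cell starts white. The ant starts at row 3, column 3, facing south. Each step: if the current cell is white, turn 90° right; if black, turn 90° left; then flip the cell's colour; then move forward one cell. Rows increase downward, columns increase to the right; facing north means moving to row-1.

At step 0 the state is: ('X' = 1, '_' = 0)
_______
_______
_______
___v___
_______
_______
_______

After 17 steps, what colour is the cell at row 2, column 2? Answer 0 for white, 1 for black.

[0] _______
_______
_______
___v___
_______
_______
_______
[1] _______
_______
_______
__<X___
_______
_______
_______
[2] _______
_______
__^____
__XX___
_______
_______
_______
[3] _______
_______
__X>___
__XX___
_______
_______
_______
[4] _______
_______
__XX___
__Xv___
_______
_______
_______
[5] _______
_______
__XX___
__X_>__
_______
_______
_______
[6] _______
_______
__XX___
__X_X__
____v__
_______
_______
[7] _______
_______
__XX___
__X_X__
___<X__
_______
_______
[8] _______
_______
__XX___
__X^X__
___XX__
_______
_______
[9] _______
_______
__XX___
__XX>__
___XX__
_______
_______
[10] _______
_______
__XX^__
__XX___
___XX__
_______
_______
[11] _______
_______
__XXX>_
__XX___
___XX__
_______
_______
[12] _______
_______
__XXXX_
__XX_v_
___XX__
_______
_______
[13] _______
_______
__XXXX_
__XX<X_
___XX__
_______
_______
[14] _______
_______
__XX^X_
__XXXX_
___XX__
_______
_______
[15] _______
_______
__X<_X_
__XXXX_
___XX__
_______
_______
[16] _______
_______
__X__X_
__XvXX_
___XX__
_______
_______
[17] _______
_______
__X__X_
__X_>X_
___XX__
_______
_______

1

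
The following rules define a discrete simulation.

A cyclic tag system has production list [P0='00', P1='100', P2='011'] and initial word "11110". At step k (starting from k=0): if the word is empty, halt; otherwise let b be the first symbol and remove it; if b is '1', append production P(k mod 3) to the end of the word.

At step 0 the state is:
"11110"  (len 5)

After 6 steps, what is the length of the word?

gen 0: "11110"  (len 5)
gen 1: "111000"  (len 6)
gen 2: "11000100"  (len 8)
gen 3: "1000100011"  (len 10)
gen 4: "00010001100"  (len 11)
gen 5: "0010001100"  (len 10)
gen 6: "010001100"  (len 9)

9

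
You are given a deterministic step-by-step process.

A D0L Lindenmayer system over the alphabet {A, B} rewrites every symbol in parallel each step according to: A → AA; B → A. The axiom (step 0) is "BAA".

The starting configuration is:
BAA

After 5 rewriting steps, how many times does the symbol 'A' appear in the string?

step 0: BAA
step 1: AAAAA
step 2: AAAAAAAAAA
step 3: AAAAAAAAAAAAAAAAAAAA
step 4: AAAAAAAAAAAAAAAAAAAAAAAAAAAAAAAAAAAAAAAA
step 5: AAAAAAAAAAAAAAAAAAAAAAAAAAAAAAAAAAAAAAAAAAAAAAAAAAAAAAAAAAAAAAAAAAAAAAAAAAAAAAAA

80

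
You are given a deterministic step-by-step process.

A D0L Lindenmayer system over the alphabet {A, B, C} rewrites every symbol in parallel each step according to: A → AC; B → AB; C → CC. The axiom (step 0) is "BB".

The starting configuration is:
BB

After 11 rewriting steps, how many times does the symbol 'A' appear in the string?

k=0  BB
k=1  ABAB
k=2  ACABACAB
k=3  ACCCACABACCCACAB
k=4  ACCCCCCCACCCACABACCCCCCCACCCACAB
k=5  ACCCCCCCCCCCCCCCACCCCCCCACCCACABACCCCCCCCCCCCCCCACCCCCCCACCCACAB
k=6  ACCCCCCCCCCCCCCCCCCCCCCCCCCCCCCCACCCCCCCCCCCCCCCACCCCCCCAC…CCCCCCCCCCCCCCCCCCCCCCCCCCACCCCCCCCCCCCCCCACCCCCCCACCCACAB  (len 128)
k=7  ACCCCCCCCCCCCCCCCCCCCCCCCCCCCCCCCCCCCCCCCCCCCCCCCCCCCCCCCC…CCCCCCCCCCCCCCCCCCCCCCCCCCACCCCCCCCCCCCCCCACCCCCCCACCCACAB  (len 256)
k=8  ACCCCCCCCCCCCCCCCCCCCCCCCCCCCCCCCCCCCCCCCCCCCCCCCCCCCCCCCC…CCCCCCCCCCCCCCCCCCCCCCCCCCACCCCCCCCCCCCCCCACCCCCCCACCCACAB  (len 512)
k=9  ACCCCCCCCCCCCCCCCCCCCCCCCCCCCCCCCCCCCCCCCCCCCCCCCCCCCCCCCC…CCCCCCCCCCCCCCCCCCCCCCCCCCACCCCCCCCCCCCCCCACCCCCCCACCCACAB  (len 1024)
k=10  ACCCCCCCCCCCCCCCCCCCCCCCCCCCCCCCCCCCCCCCCCCCCCCCCCCCCCCCCC…CCCCCCCCCCCCCCCCCCCCCCCCCCACCCCCCCCCCCCCCCACCCCCCCACCCACAB  (len 2048)
k=11  ACCCCCCCCCCCCCCCCCCCCCCCCCCCCCCCCCCCCCCCCCCCCCCCCCCCCCCCCC…CCCCCCCCCCCCCCCCCCCCCCCCCCACCCCCCCCCCCCCCCACCCCCCCACCCACAB  (len 4096)

22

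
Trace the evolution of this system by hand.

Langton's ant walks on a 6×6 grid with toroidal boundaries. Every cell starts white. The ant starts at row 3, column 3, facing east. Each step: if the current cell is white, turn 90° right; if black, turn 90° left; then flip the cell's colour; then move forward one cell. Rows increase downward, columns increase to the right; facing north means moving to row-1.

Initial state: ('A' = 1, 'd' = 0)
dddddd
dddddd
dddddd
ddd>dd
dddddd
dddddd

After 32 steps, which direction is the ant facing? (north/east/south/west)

[0] dddddd
dddddd
dddddd
ddd>dd
dddddd
dddddd
[1] dddddd
dddddd
dddddd
dddAdd
dddvdd
dddddd
[2] dddddd
dddddd
dddddd
dddAdd
dd<Add
dddddd
[3] dddddd
dddddd
dddddd
dd^Add
ddAAdd
dddddd
[4] dddddd
dddddd
dddddd
ddA>dd
ddAAdd
dddddd
[5] dddddd
dddddd
ddd^dd
ddAddd
ddAAdd
dddddd
[6] dddddd
dddddd
dddA>d
ddAddd
ddAAdd
dddddd
[7] dddddd
dddddd
dddAAd
ddAdvd
ddAAdd
dddddd
[8] dddddd
dddddd
dddAAd
ddA<Ad
ddAAdd
dddddd
[9] dddddd
dddddd
ddd^Ad
ddAAAd
ddAAdd
dddddd
[10] dddddd
dddddd
dd<dAd
ddAAAd
ddAAdd
dddddd
[11] dddddd
dd^ddd
ddAdAd
ddAAAd
ddAAdd
dddddd
[12] dddddd
ddA>dd
ddAdAd
ddAAAd
ddAAdd
dddddd
[13] dddddd
ddAAdd
ddAvAd
ddAAAd
ddAAdd
dddddd
[14] dddddd
ddAAdd
dd<AAd
ddAAAd
ddAAdd
dddddd
[15] dddddd
ddAAdd
dddAAd
ddvAAd
ddAAdd
dddddd
[16] dddddd
ddAAdd
dddAAd
ddd>Ad
ddAAdd
dddddd
[17] dddddd
ddAAdd
ddd^Ad
ddddAd
ddAAdd
dddddd
[18] dddddd
ddAAdd
dd<dAd
ddddAd
ddAAdd
dddddd
[19] dddddd
dd^Add
ddAdAd
ddddAd
ddAAdd
dddddd
[20] dddddd
d<dAdd
ddAdAd
ddddAd
ddAAdd
dddddd
[21] d^dddd
dAdAdd
ddAdAd
ddddAd
ddAAdd
dddddd
[22] dA>ddd
dAdAdd
ddAdAd
ddddAd
ddAAdd
dddddd
[23] dAAddd
dAvAdd
ddAdAd
ddddAd
ddAAdd
dddddd
[24] dAAddd
d<AAdd
ddAdAd
ddddAd
ddAAdd
dddddd
[25] dAAddd
ddAAdd
dvAdAd
ddddAd
ddAAdd
dddddd
[26] dAAddd
ddAAdd
<AAdAd
ddddAd
ddAAdd
dddddd
[27] dAAddd
^dAAdd
AAAdAd
ddddAd
ddAAdd
dddddd
[28] dAAddd
A>AAdd
AAAdAd
ddddAd
ddAAdd
dddddd
[29] dAAddd
AAAAdd
AvAdAd
ddddAd
ddAAdd
dddddd
[30] dAAddd
AAAAdd
Ad>dAd
ddddAd
ddAAdd
dddddd
[31] dAAddd
AA^Add
AdddAd
ddddAd
ddAAdd
dddddd
[32] dAAddd
A<dAdd
AdddAd
ddddAd
ddAAdd
dddddd

west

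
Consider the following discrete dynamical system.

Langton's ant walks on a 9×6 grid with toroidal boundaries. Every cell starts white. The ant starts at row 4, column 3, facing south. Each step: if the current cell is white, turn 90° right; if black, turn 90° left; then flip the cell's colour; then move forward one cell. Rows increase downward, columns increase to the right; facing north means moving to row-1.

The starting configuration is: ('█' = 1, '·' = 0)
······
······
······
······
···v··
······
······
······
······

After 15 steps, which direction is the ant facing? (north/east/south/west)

west

0) ······
······
······
······
···v··
······
······
······
······
1) ······
······
······
······
··<█··
······
······
······
······
2) ······
······
······
··^···
··██··
······
······
······
······
3) ······
······
······
··█>··
··██··
······
······
······
······
4) ······
······
······
··██··
··█v··
······
······
······
······
5) ······
······
······
··██··
··█·>·
······
······
······
······
6) ······
······
······
··██··
··█·█·
····v·
······
······
······
7) ······
······
······
··██··
··█·█·
···<█·
······
······
······
8) ······
······
······
··██··
··█^█·
···██·
······
······
······
9) ······
······
······
··██··
··██>·
···██·
······
······
······
10) ······
······
······
··██^·
··██··
···██·
······
······
······
11) ······
······
······
··███>
··██··
···██·
······
······
······
12) ······
······
······
··████
··██·v
···██·
······
······
······
13) ······
······
······
··████
··██<█
···██·
······
······
······
14) ······
······
······
··██^█
··████
···██·
······
······
······
15) ······
······
······
··█<·█
··████
···██·
······
······
······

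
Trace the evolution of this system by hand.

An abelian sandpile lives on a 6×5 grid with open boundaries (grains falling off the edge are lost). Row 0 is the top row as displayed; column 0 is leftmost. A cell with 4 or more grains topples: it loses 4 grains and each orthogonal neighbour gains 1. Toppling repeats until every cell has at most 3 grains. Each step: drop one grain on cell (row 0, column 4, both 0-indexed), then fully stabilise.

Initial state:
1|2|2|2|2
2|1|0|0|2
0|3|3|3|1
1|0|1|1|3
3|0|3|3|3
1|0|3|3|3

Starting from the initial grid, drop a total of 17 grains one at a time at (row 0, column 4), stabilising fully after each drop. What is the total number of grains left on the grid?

step 0: 1|2|2|2|2
2|1|0|0|2
0|3|3|3|1
1|0|1|1|3
3|0|3|3|3
1|0|3|3|3
step 1: 1|2|2|2|3
2|1|0|0|2
0|3|3|3|1
1|0|1|1|3
3|0|3|3|3
1|0|3|3|3
step 2: 1|2|2|3|0
2|1|0|0|3
0|3|3|3|1
1|0|1|1|3
3|0|3|3|3
1|0|3|3|3
step 3: 1|2|2|3|1
2|1|0|0|3
0|3|3|3|1
1|0|1|1|3
3|0|3|3|3
1|0|3|3|3
step 4: 1|2|2|3|2
2|1|0|0|3
0|3|3|3|1
1|0|1|1|3
3|0|3|3|3
1|0|3|3|3
step 5: 1|2|2|3|3
2|1|0|0|3
0|3|3|3|1
1|0|1|1|3
3|0|3|3|3
1|0|3|3|3
step 6: 1|2|3|0|2
2|1|0|2|0
0|3|3|3|2
1|0|1|1|3
3|0|3|3|3
1|0|3|3|3
step 7: 1|2|3|0|3
2|1|0|2|0
0|3|3|3|2
1|0|1|1|3
3|0|3|3|3
1|0|3|3|3
step 8: 1|2|3|1|0
2|1|0|2|1
0|3|3|3|2
1|0|1|1|3
3|0|3|3|3
1|0|3|3|3
step 9: 1|2|3|1|1
2|1|0|2|1
0|3|3|3|2
1|0|1|1|3
3|0|3|3|3
1|0|3|3|3
step 10: 1|2|3|1|2
2|1|0|2|1
0|3|3|3|2
1|0|1|1|3
3|0|3|3|3
1|0|3|3|3
step 11: 1|2|3|1|3
2|1|0|2|1
0|3|3|3|2
1|0|1|1|3
3|0|3|3|3
1|0|3|3|3
step 12: 1|2|3|2|0
2|1|0|2|2
0|3|3|3|2
1|0|1|1|3
3|0|3|3|3
1|0|3|3|3
step 13: 1|2|3|2|1
2|1|0|2|2
0|3|3|3|2
1|0|1|1|3
3|0|3|3|3
1|0|3|3|3
step 14: 1|2|3|2|2
2|1|0|2|2
0|3|3|3|2
1|0|1|1|3
3|0|3|3|3
1|0|3|3|3
step 15: 1|2|3|2|3
2|1|0|2|2
0|3|3|3|2
1|0|1|1|3
3|0|3|3|3
1|0|3|3|3
step 16: 1|2|3|3|0
2|1|0|2|3
0|3|3|3|2
1|0|1|1|3
3|0|3|3|3
1|0|3|3|3
step 17: 1|2|3|3|1
2|1|0|2|3
0|3|3|3|2
1|0|1|1|3
3|0|3|3|3
1|0|3|3|3

57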